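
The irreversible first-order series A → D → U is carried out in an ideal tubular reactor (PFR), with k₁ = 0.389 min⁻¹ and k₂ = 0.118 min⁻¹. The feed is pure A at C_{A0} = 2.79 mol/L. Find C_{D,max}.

1.66 mol/L

Evaluating C_D at τ_opt = ln(k₂/k₁)/(k₂−k₁) gives C_{D,max}/C_{A0} = (k₁/k₂)^[k₂/(k₂−k₁)].
= (0.389/0.118)^(0.118/(0.118−0.389)) = (3.297)^(-0.4354) = 0.5949.
C_{D,max} = 0.5949×2.79 = 1.66 mol/L.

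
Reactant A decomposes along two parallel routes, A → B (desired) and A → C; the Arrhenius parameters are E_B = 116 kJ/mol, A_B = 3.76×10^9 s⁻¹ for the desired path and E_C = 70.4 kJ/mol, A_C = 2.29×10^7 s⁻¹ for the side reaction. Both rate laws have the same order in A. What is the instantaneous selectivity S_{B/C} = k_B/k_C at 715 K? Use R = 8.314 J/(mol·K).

Since both paths have the same order in A, the concentration cancels and S_{B/C} = k_B/k_C = (A_B/A_C)·exp[(E_C−E_B)/(RT)].
(E_C−E_B)/(RT) = (70.4−116)×10³/(8.314×715) = -45600/5945 = -7.671.
k_B/k_C = (3.76×10^9/2.29×10^7)·exp(-7.671) = 164.2 × 4.662×10^-4 = 0.0765.
Since E_B > E_C, raising the temperature improves selectivity toward B.

0.0765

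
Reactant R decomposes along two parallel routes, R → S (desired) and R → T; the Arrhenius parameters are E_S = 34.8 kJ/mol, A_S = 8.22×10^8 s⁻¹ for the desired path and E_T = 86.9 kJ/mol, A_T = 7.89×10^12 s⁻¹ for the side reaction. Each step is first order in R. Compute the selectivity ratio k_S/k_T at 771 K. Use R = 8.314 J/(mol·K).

0.353

k_S/k_T = (A_S/A_T)·exp[−(E_S−E_T)/(RT)] = (A_S/A_T)·exp[(E_T−E_S)/(RT)].
(E_T−E_S)/(RT) = (86.9−34.8)×10³/(8.314×771) = 52100/6410 = 8.128.
k_S/k_T = (8.22×10^8/7.89×10^12)·exp(8.128) = 1.042×10^-4 × 3387 = 0.353.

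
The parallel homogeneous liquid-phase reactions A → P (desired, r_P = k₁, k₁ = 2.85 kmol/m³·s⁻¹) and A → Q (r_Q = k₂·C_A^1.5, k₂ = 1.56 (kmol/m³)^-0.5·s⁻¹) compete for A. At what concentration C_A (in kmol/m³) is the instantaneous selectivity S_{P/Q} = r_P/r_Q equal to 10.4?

S_{P/Q} = (k₁/k₂)·C_A^-1.5 ⇒ C_A = (S·k₂/k₁)^(1/(-1.5)).
= (10.4×1.56/2.85)^(-0.6667) = (5.693)^(-0.6667) = 0.314 kmol/m³.

0.314 kmol/m³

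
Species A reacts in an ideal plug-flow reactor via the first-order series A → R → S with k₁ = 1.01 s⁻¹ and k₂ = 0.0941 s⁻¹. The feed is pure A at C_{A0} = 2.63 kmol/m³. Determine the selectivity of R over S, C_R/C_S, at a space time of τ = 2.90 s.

For first-order series with pure A initially, C_R(τ) = k₁C_{A0}/(k₂−k₁)·(e^(−k₁τ) − e^(−k₂τ)).
e^(−k₁τ) = e^(−1.01×2.90) = e^(−2.929) = 0.05345; e^(−k₂τ) = e^(−0.2729) = 0.7612.
C_R = 1.01×2.63/(0.0941−1.01) × (0.05345−0.7612) = (-2.900)×(-0.7077) = 2.053 kmol/m³.
C_A = C_{A0}e^(−k₁τ) = 0.1406 kmol/m³, so C_S = C_{A0}−C_A−C_R = 0.4369 kmol/m³; C_R/C_S = 4.70.

4.70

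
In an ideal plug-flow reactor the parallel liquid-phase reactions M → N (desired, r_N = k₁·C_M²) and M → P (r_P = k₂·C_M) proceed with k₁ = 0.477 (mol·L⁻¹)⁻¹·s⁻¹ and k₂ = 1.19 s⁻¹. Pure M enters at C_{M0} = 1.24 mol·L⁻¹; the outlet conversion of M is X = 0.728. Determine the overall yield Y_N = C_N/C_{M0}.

C_M = C_{M0}(1−X) = 0.3373 mol·L⁻¹.
Along a PFR/batch, dC_P/dC_M = −r_P/(r_N+r_P) = −k₂/(k₂+k₁·C_M).
Integrating from C_{M0} to C_M: C_P = (1.19/0.477)·ln[(1.19+0.477·1.24)/(1.19+0.477·0.337)] = 2.495·ln(1.781/1.351) = 0.6903 mol·L⁻¹.
Then C_N = (C_{M0}−C_M) − C_P = 0.9027 − 0.6903 = 0.2125 mol·L⁻¹.
Y_N = C_N/C_{M0} = 0.2125/1.24 = 0.171.

0.171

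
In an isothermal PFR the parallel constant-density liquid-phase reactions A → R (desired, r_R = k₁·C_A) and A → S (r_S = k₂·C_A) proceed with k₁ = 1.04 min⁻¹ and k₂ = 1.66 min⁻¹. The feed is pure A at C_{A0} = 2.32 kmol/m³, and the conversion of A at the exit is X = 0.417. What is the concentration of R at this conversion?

0.373 kmol/m³

C_A = C_{A0}(1−X) = 1.353 kmol/m³.
Both paths are first order in A, so the instantaneous fraction to R is constant: dC_R/d(−C_A) = k₁/(k₁+k₂) = 0.3852.
C_R = 0.3852·(C_{A0}−C_A) = 0.3852×0.9674 = 0.373 kmol/m³.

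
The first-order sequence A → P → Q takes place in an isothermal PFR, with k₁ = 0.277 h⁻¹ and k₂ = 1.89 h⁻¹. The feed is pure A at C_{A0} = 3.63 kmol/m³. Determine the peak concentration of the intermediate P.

0.383 kmol/m³

For a first-order series the maximum intermediate yield is C_{P,max}/C_{A0} = (k₁/k₂)^[k₂/(k₂−k₁)].
= (0.277/1.89)^(1.89/(1.89−0.277)) = (0.1466)^(1.172) = 0.1054.
C_{P,max} = 0.1054×3.63 = 0.383 kmol/m³.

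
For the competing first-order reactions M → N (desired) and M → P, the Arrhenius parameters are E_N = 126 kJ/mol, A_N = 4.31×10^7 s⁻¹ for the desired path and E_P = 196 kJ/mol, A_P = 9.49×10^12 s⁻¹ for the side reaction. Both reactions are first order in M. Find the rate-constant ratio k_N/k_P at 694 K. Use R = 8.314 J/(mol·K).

0.843

Since both paths have the same order in M, the concentration cancels and S_{N/P} = k_N/k_P = (A_N/A_P)·exp[(E_P−E_N)/(RT)].
(E_P−E_N)/(RT) = (196−126)×10³/(8.314×694) = 70000/5770 = 12.13.
k_N/k_P = (4.31×10^7/9.49×10^12)·exp(12.13) = 4.542×10^-6 × 1.857×10^5 = 0.843.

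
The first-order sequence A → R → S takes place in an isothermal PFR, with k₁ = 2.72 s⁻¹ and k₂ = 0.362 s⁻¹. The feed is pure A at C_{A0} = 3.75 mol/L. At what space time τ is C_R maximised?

For first-order series the maximum of C_R occurs at τ_opt = ln(k₂/k₁)/(k₂−k₁).
= ln(0.362/2.72)/(0.362−2.72) = ln(0.1331)/-2.358 = -2.017/-2.358 = 0.855 s.

0.855 s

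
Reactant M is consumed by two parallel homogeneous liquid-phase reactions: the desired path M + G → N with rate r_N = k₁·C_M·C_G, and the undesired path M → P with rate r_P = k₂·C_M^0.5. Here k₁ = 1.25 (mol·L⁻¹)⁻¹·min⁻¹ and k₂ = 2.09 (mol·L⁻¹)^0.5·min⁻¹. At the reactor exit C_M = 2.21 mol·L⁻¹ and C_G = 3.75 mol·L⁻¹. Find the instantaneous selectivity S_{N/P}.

3.33

S_{N/P} = r_N/r_P = (k₁·C_M·C_G)/(k₂·C_M^0.5) = (k₁/k₂)·C_M^0.5·C_G.
= (1.25×2.210×3.750) / (2.09×2.210^0.5) = 10.36/3.107 = 3.33.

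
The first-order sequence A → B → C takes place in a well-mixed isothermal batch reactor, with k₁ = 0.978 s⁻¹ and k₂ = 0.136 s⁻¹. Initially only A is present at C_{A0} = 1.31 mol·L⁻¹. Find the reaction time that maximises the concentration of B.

Setting dC_B/dt = 0 gives t_opt = ln(k₂/k₁)/(k₂−k₁).
= ln(0.136/0.978)/(0.136−0.978) = ln(0.1391)/-0.8420 = -1.973/-0.8420 = 2.34 s.

2.34 s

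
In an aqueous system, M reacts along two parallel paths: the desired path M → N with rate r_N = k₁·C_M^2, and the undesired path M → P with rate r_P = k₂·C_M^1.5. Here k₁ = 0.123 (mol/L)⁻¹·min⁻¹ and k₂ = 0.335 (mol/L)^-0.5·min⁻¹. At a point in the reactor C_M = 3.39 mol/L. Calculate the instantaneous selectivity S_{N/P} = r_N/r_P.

0.676

S_{N/P} = r_N/r_P = (k₁·C_M^2)/(k₂·C_M^1.5) = (k₁/k₂)·C_M^0.5.
= (0.123×3.390^2) / (0.335×3.390^1.5) = 1.414/2.091 = 0.676.
Since the desired path is higher order in M, keeping C_M high (PFR or concentrated feed) favours N.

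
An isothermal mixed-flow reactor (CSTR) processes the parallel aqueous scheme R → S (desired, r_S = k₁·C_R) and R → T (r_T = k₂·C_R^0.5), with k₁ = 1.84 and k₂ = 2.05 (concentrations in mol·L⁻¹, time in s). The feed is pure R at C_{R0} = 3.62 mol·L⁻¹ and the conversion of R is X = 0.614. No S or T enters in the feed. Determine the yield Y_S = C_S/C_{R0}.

0.316

Exit C_R = C_{R0}(1−X) = 3.62×0.386 = 1.397 mol·L⁻¹.
A CSTR operates uniformly at the exit composition, giving r_S = 2.571 and r_T = 2.423 (each k·C_R^n at C_R = 1.397).
Fraction of consumed R going to S: r_S/(r_S+r_T) = 0.5148.
C_S = 0.5148·C_{R0}·X = 0.5148×3.62×0.614 = 1.14 mol·L⁻¹; Y_S = C_S/C_{R0} = 0.316.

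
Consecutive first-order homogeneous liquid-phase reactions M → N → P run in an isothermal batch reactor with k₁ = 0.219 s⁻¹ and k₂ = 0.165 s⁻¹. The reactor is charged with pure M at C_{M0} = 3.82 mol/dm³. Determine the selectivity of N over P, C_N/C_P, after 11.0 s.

0.481

The intermediate concentration in a first-order A→B→C sequence is C_N = k₁C_{M0}(e^(−k₁t) − e^(−k₂t))/(k₂−k₁).
e^(−k₁t) = e^(−0.219×11.0) = e^(−2.409) = 0.08991; e^(−k₂t) = e^(−1.815) = 0.1628.
C_N = 0.219×3.82/(0.165−0.219) × (0.08991−0.1628) = (-15.49)×(-0.07293) = 1.130 mol/dm³.
C_M = C_{M0}e^(−k₁t) = 0.3434 mol/dm³, so C_P = C_{M0}−C_M−C_N = 2.347 mol/dm³; C_N/C_P = 0.481.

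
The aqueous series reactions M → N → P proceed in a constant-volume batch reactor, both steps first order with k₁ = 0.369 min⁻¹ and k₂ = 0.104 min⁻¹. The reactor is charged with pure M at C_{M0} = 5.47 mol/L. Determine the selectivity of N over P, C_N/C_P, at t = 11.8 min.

0.654

For first-order series with pure M initially, C_N(t) = k₁C_{M0}/(k₂−k₁)·(e^(−k₁t) − e^(−k₂t)).
e^(−k₁t) = e^(−0.369×11.8) = e^(−4.354) = 0.01285; e^(−k₂t) = e^(−1.227) = 0.2931.
C_N = 0.369×5.47/(0.104−0.369) × (0.01285−0.2931) = (-7.617)×(-0.2803) = 2.135 mol/L.
C_M = C_{M0}e^(−k₁t) = 0.07030 mol/L, so C_P = C_{M0}−C_M−C_N = 3.265 mol/L; C_N/C_P = 0.654.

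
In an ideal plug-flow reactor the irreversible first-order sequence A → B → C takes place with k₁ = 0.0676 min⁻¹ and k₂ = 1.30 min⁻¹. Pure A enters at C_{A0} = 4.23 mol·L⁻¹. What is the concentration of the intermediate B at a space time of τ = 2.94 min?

For first-order series with pure A initially, C_B(τ) = k₁C_{A0}/(k₂−k₁)·(e^(−k₁τ) − e^(−k₂τ)).
e^(−k₁τ) = e^(−0.0676×2.94) = e^(−0.1987) = 0.8198; e^(−k₂τ) = e^(−3.822) = 0.02188.
C_B = 0.0676×4.23/(1.30−0.0676) × (0.8198−0.02188) = 0.2320×0.7979 = 0.1851 mol·L⁻¹.

0.185 mol·L⁻¹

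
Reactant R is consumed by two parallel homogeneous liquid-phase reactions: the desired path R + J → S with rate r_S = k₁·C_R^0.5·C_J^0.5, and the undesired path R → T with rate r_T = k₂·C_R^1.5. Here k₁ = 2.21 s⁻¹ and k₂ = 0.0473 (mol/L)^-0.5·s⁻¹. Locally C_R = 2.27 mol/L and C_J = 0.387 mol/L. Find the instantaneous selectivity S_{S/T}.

12.8

S_{S/T} = r_S/r_T = (k₁·C_R^0.5·C_J^0.5)/(k₂·C_R^1.5) = (k₁/k₂)·C_R⁻¹·C_J^0.5.
= (2.21×2.270^0.5×0.3870^0.5) / (0.0473×2.270^1.5) = 2.071/0.1618 = 12.8.
The undesired path is higher order in R, so low C_R (CSTR or dilute feed) favours S.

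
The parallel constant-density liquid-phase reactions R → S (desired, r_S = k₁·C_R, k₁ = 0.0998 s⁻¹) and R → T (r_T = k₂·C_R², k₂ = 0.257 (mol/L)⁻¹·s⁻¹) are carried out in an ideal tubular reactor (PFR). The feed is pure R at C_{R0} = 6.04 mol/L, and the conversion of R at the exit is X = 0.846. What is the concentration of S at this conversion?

C_R = C_{R0}(1−X) = 0.9302 mol/L.
Along a PFR/batch, dC_S/dC_R = −r_S/(r_S+r_T) = −k₁/(k₁+k₂·C_R).
Integrating from C_{R0} to C_R: C_S = (0.0998/0.257)·ln[(0.0998+0.257·6.04)/(0.0998+0.257·0.930)] = 0.3883·ln(1.652/0.3389) = 0.6152 mol/L.

0.615 mol/L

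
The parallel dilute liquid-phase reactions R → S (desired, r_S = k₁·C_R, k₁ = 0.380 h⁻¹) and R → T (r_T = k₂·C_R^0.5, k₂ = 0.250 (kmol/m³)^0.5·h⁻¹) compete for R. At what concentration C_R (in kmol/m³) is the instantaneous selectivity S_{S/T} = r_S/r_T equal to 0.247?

0.0264 kmol/m³

S_{S/T} = (k₁/k₂)·C_R^0.5 ⇒ C_R = (S·k₂/k₁)^(2).
= (0.247×0.250/0.380)^(2) = (0.1625)^(2) = 0.0264 kmol/m³.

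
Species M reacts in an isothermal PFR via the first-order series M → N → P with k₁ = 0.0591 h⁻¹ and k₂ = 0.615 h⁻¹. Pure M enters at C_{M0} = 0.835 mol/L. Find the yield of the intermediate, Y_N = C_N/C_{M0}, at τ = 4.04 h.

Solving the coupled first-order balances gives C_N(τ) = [k₁/(k₂−k₁)]·C_{M0}·(e^(−k₁τ) − e^(−k₂τ)).
e^(−k₁τ) = e^(−0.0591×4.04) = e^(−0.2388) = 0.7876; e^(−k₂τ) = e^(−2.485) = 0.08336.
C_N = 0.0591×0.835/(0.615−0.0591) × (0.7876−0.08336) = 0.08877×0.7042 = 0.06252 mol/L.
Y_N = C_N/C_{M0} = 0.06252/0.835 = 0.0749.

0.0749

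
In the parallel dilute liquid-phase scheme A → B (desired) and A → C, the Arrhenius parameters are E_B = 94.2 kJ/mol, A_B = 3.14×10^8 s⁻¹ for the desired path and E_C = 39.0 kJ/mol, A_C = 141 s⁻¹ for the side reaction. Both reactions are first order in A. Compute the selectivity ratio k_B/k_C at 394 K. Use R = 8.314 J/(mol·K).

0.107

With equal orders, S_{B/C} = k_B/k_C = (A_B/A_C)·exp[(E_C−E_B)/(RT)].
(E_C−E_B)/(RT) = (39.0−94.2)×10³/(8.314×394) = -55200/3276 = -16.85.
k_B/k_C = (3.14×10^8/141)·exp(-16.85) = 2.227×10^6 × 4.804×10^-8 = 0.107.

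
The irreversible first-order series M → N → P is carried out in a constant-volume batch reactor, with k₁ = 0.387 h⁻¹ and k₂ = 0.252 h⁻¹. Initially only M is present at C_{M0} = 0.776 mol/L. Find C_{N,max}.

0.348 mol/L

Evaluating C_N at t_opt = ln(k₂/k₁)/(k₂−k₁) gives C_{N,max}/C_{M0} = (k₁/k₂)^[k₂/(k₂−k₁)].
= (0.387/0.252)^(0.252/(0.252−0.387)) = (1.536)^(-1.867) = 0.4490.
C_{N,max} = 0.4490×0.776 = 0.348 mol/L.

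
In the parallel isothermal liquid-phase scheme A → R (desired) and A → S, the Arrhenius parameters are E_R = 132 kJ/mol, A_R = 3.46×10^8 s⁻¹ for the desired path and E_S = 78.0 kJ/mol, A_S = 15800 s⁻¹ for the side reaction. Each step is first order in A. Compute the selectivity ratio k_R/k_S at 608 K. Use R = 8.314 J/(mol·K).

0.502

Since both paths have the same order in A, the concentration cancels and S_{R/S} = k_R/k_S = (A_R/A_S)·exp[(E_S−E_R)/(RT)].
(E_S−E_R)/(RT) = (78.0−132)×10³/(8.314×608) = -54000/5055 = -10.68.
k_R/k_S = (3.46×10^8/15800)·exp(-10.68) = 21899 × 2.294×10^-5 = 0.502.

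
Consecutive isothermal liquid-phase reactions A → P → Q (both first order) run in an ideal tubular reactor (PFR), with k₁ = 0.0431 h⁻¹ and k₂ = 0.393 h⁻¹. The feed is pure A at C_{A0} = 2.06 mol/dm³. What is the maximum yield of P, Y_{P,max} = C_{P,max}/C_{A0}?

For a first-order series the maximum intermediate yield is C_{P,max}/C_{A0} = (k₁/k₂)^[k₂/(k₂−k₁)].
= (0.0431/0.393)^(0.393/(0.393−0.0431)) = (0.1097)^(1.123) = 0.08353.

0.0835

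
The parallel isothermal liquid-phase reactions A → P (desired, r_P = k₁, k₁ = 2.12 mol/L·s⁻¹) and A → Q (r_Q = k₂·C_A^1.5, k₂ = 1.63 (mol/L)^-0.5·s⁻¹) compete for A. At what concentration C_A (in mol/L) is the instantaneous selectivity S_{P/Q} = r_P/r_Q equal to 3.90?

0.481 mol/L

S_{P/Q} = (k₁/k₂)·C_A^-1.5 ⇒ C_A = (S·k₂/k₁)^(1/(-1.5)).
= (3.90×1.63/2.12)^(-0.6667) = (2.999)^(-0.6667) = 0.481 mol/L.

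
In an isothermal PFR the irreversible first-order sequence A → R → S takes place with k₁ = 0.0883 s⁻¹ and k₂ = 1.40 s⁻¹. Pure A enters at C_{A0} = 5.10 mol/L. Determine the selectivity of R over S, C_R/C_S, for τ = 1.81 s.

For first-order series with pure A initially, C_R(τ) = k₁C_{A0}/(k₂−k₁)·(e^(−k₁τ) − e^(−k₂τ)).
e^(−k₁τ) = e^(−0.0883×1.81) = e^(−0.1598) = 0.8523; e^(−k₂τ) = e^(−2.534) = 0.07934.
C_R = 0.0883×5.10/(1.40−0.0883) × (0.8523−0.07934) = 0.3433×0.7730 = 0.2654 mol/L.
C_A = C_{A0}e^(−k₁τ) = 4.347 mol/L, so C_S = C_{A0}−C_A−C_R = 0.4879 mol/L; C_R/C_S = 0.544.

0.544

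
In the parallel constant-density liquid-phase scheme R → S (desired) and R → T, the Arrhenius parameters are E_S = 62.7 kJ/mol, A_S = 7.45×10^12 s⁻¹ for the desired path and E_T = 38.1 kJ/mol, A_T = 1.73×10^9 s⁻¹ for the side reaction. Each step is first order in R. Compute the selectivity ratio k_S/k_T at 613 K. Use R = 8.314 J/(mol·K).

34.5

k_S/k_T = (A_S/A_T)·exp[−(E_S−E_T)/(RT)] = (A_S/A_T)·exp[(E_T−E_S)/(RT)].
(E_T−E_S)/(RT) = (38.1−62.7)×10³/(8.314×613) = -24600/5096 = -4.827.
k_S/k_T = (7.45×10^12/1.73×10^9)·exp(-4.827) = 4306 × 0.008012 = 34.5.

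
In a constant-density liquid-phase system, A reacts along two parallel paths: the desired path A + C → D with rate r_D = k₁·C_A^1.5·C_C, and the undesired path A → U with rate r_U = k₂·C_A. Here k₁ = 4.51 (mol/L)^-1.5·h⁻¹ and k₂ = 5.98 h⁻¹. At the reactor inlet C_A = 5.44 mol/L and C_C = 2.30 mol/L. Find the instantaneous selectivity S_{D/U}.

4.05

S_{D/U} = r_D/r_U = (k₁·C_A^1.5·C_C)/(k₂·C_A) = (k₁/k₂)·C_A^0.5·C_C.
= (4.51×5.440^1.5×2.300) / (5.98×5.440) = 131.6/32.53 = 4.05.
Since the desired path is higher order in A, keeping C_A high (PFR or concentrated feed) favours D.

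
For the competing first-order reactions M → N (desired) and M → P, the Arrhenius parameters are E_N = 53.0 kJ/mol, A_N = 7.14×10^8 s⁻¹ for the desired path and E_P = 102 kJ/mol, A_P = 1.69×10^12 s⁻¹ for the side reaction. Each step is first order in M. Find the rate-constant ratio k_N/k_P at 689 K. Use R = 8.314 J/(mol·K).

2.19

With equal orders, S_{N/P} = k_N/k_P = (A_N/A_P)·exp[(E_P−E_N)/(RT)].
(E_P−E_N)/(RT) = (102−53.0)×10³/(8.314×689) = 49000/5728 = 8.554.
k_N/k_P = (7.14×10^8/1.69×10^12)·exp(8.554) = 4.225×10^-4 × 5187 = 2.19.
Since E_N < E_P, lowering the temperature improves selectivity toward N.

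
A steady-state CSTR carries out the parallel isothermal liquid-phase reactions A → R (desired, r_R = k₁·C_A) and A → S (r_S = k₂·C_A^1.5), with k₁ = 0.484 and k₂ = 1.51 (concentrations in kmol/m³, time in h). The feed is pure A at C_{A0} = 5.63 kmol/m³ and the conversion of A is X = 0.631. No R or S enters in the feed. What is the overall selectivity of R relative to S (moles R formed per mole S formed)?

Exit C_A = C_{A0}(1−X) = 5.63×0.369 = 2.077 kmol/m³.
In a CSTR the entire volume is at exit conditions, so r_R = 0.484×2.077 = 1.005 and r_S = 1.51×2.077^1.5 = 4.521.
Overall selectivity = C_R/C_S = r_Rτ/(r_Sτ) = r_R/r_S = 0.222.

0.222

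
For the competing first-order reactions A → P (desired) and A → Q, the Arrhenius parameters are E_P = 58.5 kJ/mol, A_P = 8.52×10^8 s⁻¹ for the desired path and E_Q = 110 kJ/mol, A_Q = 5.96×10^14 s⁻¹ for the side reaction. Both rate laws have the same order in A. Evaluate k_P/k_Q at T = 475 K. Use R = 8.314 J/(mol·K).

0.659

Since both paths have the same order in A, the concentration cancels and S_{P/Q} = k_P/k_Q = (A_P/A_Q)·exp[(E_Q−E_P)/(RT)].
(E_Q−E_P)/(RT) = (110−58.5)×10³/(8.314×475) = 51500/3949 = 13.04.
k_P/k_Q = (8.52×10^8/5.96×10^14)·exp(13.04) = 1.430×10^-6 × 4.608×10^5 = 0.659.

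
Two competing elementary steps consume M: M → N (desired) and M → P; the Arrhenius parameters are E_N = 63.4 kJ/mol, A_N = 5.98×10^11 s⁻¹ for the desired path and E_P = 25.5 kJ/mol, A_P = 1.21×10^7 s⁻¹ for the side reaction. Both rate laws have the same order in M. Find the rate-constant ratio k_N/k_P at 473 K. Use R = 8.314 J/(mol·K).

k_N/k_P = (A_N/A_P)·exp[−(E_N−E_P)/(RT)] = (A_N/A_P)·exp[(E_P−E_N)/(RT)].
(E_P−E_N)/(RT) = (25.5−63.4)×10³/(8.314×473) = -37900/3933 = -9.638.
k_N/k_P = (5.98×10^11/1.21×10^7)·exp(-9.638) = 49421 × 6.523×10^-5 = 3.22.
Since E_N > E_P, raising the temperature improves selectivity toward N.

3.22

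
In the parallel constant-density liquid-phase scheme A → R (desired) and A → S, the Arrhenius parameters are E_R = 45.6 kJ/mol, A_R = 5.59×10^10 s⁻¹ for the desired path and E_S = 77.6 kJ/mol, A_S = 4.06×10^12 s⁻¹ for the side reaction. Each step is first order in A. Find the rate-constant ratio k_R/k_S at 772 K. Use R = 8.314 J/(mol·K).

Since both paths have the same order in A, the concentration cancels and S_{R/S} = k_R/k_S = (A_R/A_S)·exp[(E_S−E_R)/(RT)].
(E_S−E_R)/(RT) = (77.6−45.6)×10³/(8.314×772) = 32000/6418 = 4.986.
k_R/k_S = (5.59×10^10/4.06×10^12)·exp(4.986) = 0.01377 × 146.3 = 2.01.
Since E_R < E_S, lowering the temperature improves selectivity toward R.

2.01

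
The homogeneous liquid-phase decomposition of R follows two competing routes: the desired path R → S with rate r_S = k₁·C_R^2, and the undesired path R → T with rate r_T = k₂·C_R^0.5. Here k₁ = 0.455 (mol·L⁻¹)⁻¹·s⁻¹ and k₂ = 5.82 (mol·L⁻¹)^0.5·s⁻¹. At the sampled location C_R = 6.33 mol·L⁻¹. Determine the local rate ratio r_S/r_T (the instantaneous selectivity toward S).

1.25

S_{S/T} = r_S/r_T = (k₁·C_R^2)/(k₂·C_R^0.5) = (k₁/k₂)·C_R^1.5.
= (0.455×6.330^2) / (5.82×6.330^0.5) = 18.23/14.64 = 1.25.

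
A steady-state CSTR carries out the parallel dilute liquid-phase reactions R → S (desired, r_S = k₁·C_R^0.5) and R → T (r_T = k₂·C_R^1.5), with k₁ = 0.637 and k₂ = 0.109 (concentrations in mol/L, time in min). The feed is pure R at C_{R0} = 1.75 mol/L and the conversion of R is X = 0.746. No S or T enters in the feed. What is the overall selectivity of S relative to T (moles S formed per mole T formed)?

13.1

Exit C_R = C_{R0}(1−X) = 1.75×0.254 = 0.4445 mol/L.
A CSTR operates uniformly at the exit composition, giving r_S = 0.4247 and r_T = 0.03230 (each k·C_R^n at C_R = 0.4445).
Overall selectivity = C_S/C_T = r_Sτ/(r_Tτ) = r_S/r_T = 13.1.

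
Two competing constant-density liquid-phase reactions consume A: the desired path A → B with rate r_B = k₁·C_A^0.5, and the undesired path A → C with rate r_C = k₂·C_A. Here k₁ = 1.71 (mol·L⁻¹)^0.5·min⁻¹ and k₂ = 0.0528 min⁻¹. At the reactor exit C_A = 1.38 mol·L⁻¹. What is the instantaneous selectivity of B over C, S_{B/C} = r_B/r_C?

S_{B/C} = r_B/r_C = (k₁·C_A^0.5)/(k₂·C_A) = (k₁/k₂)·C_A^-0.5.
= (1.71×1.380^0.5) / (0.0528×1.380) = 2.009/0.07286 = 27.6.
The undesired path is higher order in A, so low C_A (CSTR or dilute feed) favours B.

27.6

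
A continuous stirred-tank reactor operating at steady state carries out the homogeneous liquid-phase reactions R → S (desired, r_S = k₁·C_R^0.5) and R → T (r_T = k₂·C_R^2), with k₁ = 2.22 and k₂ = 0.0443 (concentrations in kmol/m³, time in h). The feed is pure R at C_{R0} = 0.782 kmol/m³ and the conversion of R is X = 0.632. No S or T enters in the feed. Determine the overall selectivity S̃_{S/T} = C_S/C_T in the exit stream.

325

Exit C_R = C_{R0}(1−X) = 0.782×0.368 = 0.2878 kmol/m³.
A CSTR operates uniformly at the exit composition, giving r_S = 1.191 and r_T = 0.003669 (each k·C_R^n at C_R = 0.2878).
Overall selectivity = C_S/C_T = r_Sτ/(r_Tτ) = r_S/r_T = 325.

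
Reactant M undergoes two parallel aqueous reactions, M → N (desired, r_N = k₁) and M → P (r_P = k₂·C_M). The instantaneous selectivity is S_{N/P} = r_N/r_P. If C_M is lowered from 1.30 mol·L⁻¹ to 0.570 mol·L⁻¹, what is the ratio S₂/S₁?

S_{N/P} = (k₁/k₂)·C_M⁻¹, so S₂/S₁ = (C_{M,2}/C_{M,1})⁻¹.
= 1.30/0.570 = 2.28.
Selectivity toward N rises as C_M falls — low-concentration operation is favoured.

2.28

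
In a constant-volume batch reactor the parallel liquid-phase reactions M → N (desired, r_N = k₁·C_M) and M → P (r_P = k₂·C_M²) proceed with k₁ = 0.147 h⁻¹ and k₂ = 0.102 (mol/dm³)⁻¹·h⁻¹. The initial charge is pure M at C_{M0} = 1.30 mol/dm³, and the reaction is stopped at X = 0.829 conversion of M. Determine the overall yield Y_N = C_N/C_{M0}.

0.554

C_M = C_{M0}(1−X) = 0.2223 mol/dm³.
Along a PFR/batch, dC_N/dC_M = −r_N/(r_N+r_P) = −k₁/(k₁+k₂·C_M).
Integrating from C_{M0} to C_M: C_N = (0.147/0.102)·ln[(0.147+0.102·1.30)/(0.147+0.102·0.222)] = 1.441·ln(0.2796/0.1697) = 0.7198 mol/dm³.
Y_N = C_N/C_{M0} = 0.7198/1.30 = 0.554.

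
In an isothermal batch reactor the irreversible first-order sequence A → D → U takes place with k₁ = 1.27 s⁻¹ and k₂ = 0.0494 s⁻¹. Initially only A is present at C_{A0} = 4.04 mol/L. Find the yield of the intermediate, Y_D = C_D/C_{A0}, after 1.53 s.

0.816

Solving the coupled first-order balances gives C_D(t) = [k₁/(k₂−k₁)]·C_{A0}·(e^(−k₁t) − e^(−k₂t)).
e^(−k₁t) = e^(−1.27×1.53) = e^(−1.943) = 0.1433; e^(−k₂t) = e^(−0.07558) = 0.9272.
C_D = 1.27×4.04/(0.0494−1.27) × (0.1433−0.9272) = (-4.204)×(-0.7839) = 3.295 mol/L.
Y_D = C_D/C_{A0} = 3.295/4.04 = 0.816.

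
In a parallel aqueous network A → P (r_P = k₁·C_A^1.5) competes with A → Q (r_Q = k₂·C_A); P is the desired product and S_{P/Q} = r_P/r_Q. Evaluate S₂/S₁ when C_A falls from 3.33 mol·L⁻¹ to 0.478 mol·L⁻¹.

S_{P/Q} = (k₁/k₂)·C_A^0.5, so S₂/S₁ = (C_{A,2}/C_{A,1})^0.5.
= (0.478/3.33)^0.5 = (0.1435)^0.5 = 0.379.

0.379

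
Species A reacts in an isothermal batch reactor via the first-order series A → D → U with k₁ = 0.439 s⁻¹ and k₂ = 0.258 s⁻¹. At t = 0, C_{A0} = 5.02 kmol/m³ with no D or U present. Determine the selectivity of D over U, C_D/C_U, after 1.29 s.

The intermediate concentration in a first-order A→B→C sequence is C_D = k₁C_{A0}(e^(−k₁t) − e^(−k₂t))/(k₂−k₁).
e^(−k₁t) = e^(−0.439×1.29) = e^(−0.5663) = 0.5676; e^(−k₂t) = e^(−0.3328) = 0.7169.
C_D = 0.439×5.02/(0.258−0.439) × (0.5676−0.7169) = (-12.18)×(-0.1493) = 1.818 kmol/m³.
C_A = C_{A0}e^(−k₁t) = 2.849 kmol/m³, so C_U = C_{A0}−C_A−C_D = 0.3530 kmol/m³; C_D/C_U = 5.15.

5.15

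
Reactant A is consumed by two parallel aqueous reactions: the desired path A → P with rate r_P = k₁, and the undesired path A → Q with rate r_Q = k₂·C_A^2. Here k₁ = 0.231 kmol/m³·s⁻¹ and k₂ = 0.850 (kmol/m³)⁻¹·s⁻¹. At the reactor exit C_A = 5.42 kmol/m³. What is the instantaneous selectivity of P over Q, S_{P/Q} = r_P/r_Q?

0.00925

S_{P/Q} = r_P/r_Q = (k₁)/(k₂·C_A^2) = (k₁/k₂)·C_A^-2.
= (0.231) / (0.850×5.420^2) = 0.2310/24.97 = 0.00925.
The undesired path is higher order in A, so low C_A (CSTR or dilute feed) favours P.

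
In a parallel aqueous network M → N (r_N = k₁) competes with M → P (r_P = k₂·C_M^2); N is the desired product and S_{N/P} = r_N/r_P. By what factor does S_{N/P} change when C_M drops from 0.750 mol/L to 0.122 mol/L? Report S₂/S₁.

S_{N/P} = (k₁/k₂)·C_M^-2, so S₂/S₁ = (C_{M,2}/C_{M,1})^-2.
= (0.122/0.750)^(-2) = (0.1627)^(-2) = 37.8.
Selectivity toward N rises as C_M falls — low-concentration operation is favoured.

37.8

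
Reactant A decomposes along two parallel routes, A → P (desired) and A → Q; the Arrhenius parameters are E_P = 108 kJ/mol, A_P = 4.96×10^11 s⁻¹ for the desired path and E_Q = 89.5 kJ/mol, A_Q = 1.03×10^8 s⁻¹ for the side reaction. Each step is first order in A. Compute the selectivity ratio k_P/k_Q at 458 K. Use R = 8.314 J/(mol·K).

With equal orders, S_{P/Q} = k_P/k_Q = (A_P/A_Q)·exp[(E_Q−E_P)/(RT)].
(E_Q−E_P)/(RT) = (89.5−108)×10³/(8.314×458) = -18500/3808 = -4.858.
k_P/k_Q = (4.96×10^11/1.03×10^8)·exp(-4.858) = 4816 × 0.007763 = 37.4.

37.4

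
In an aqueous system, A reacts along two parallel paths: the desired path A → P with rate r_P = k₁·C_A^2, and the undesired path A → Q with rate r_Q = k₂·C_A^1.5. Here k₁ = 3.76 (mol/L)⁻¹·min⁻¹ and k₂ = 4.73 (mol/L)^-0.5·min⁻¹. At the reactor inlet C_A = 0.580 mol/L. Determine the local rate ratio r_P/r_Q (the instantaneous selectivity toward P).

0.605

S_{P/Q} = r_P/r_Q = (k₁·C_A^2)/(k₂·C_A^1.5) = (k₁/k₂)·C_A^0.5.
= (3.76×0.5800^2) / (4.73×0.5800^1.5) = 1.265/2.089 = 0.605.
Since the desired path is higher order in A, keeping C_A high (PFR or concentrated feed) favours P.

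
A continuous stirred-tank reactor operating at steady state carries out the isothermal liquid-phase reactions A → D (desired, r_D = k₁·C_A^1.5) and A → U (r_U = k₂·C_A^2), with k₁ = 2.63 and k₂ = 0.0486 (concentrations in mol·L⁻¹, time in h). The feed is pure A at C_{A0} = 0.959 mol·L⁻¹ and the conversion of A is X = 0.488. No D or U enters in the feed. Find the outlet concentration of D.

Exit C_A = C_{A0}(1−X) = 0.959×0.512 = 0.4910 mol·L⁻¹.
In a CSTR the entire volume is at exit conditions, so r_D = 2.63×0.4910^1.5 = 0.9049 and r_U = 0.0486×0.4910^2 = 0.01172.
Fraction of consumed A going to D: r_D/(r_D+r_U) = 0.9872.
C_D = 0.9872·C_{A0}·X = 0.9872×0.959×0.488 = 0.462 mol·L⁻¹.

0.462 mol·L⁻¹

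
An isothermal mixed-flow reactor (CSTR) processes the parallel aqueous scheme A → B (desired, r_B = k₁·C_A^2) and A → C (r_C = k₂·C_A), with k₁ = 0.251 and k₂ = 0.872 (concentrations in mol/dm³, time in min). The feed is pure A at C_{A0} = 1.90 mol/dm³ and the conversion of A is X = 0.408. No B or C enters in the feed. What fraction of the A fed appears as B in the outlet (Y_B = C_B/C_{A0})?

0.0998

Exit C_A = C_{A0}(1−X) = 1.90×0.592 = 1.125 mol/dm³.
Rates in a CSTR are evaluated at the outlet concentration: r_B = 0.251×1.125^2 = 0.3176, r_C = 0.872×1.125 = 0.9808.
Fraction of consumed A going to B: r_B/(r_B+r_C) = 0.2446.
C_B = 0.2446·C_{A0}·X = 0.2446×1.90×0.408 = 0.190 mol/dm³; Y_B = C_B/C_{A0} = 0.0998.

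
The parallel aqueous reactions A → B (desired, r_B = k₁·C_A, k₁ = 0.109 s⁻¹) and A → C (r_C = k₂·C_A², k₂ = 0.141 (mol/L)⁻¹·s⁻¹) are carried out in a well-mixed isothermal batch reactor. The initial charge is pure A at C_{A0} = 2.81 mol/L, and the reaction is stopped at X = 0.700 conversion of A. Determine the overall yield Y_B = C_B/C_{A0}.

0.219

C_A = C_{A0}(1−X) = 0.8430 mol/L.
Along a PFR/batch, dC_B/dC_A = −r_B/(r_B+r_C) = −k₁/(k₁+k₂·C_A).
Integrating from C_{A0} to C_A: C_B = (0.109/0.141)·ln[(0.109+0.141·2.81)/(0.109+0.141·0.843)] = 0.7730·ln(0.5052/0.2279) = 0.6155 mol/L.
Y_B = C_B/C_{A0} = 0.6155/2.81 = 0.219.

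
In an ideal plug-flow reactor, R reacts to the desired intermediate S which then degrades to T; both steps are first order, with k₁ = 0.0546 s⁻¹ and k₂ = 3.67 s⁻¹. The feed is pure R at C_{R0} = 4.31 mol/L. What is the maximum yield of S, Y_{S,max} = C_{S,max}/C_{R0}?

At the optimum, C_{S,max}/C_{R0} = (k₁/k₂)^[k₂/(k₂−k₁)].
= (0.0546/3.67)^(3.67/(3.67−0.0546)) = (0.01488)^(1.015) = 0.01396.

0.0140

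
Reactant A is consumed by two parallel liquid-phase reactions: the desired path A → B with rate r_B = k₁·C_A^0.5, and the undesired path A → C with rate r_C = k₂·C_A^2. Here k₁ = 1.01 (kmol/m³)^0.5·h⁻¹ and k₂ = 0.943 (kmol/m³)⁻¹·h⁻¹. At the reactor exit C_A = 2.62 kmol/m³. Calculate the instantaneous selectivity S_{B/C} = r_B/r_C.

S_{B/C} = r_B/r_C = (k₁·C_A^0.5)/(k₂·C_A^2) = (k₁/k₂)·C_A^-1.5.
= (1.01×2.620^0.5) / (0.943×2.620^2) = 1.635/6.473 = 0.253.
The undesired path is higher order in A, so low C_A (CSTR or dilute feed) favours B.

0.253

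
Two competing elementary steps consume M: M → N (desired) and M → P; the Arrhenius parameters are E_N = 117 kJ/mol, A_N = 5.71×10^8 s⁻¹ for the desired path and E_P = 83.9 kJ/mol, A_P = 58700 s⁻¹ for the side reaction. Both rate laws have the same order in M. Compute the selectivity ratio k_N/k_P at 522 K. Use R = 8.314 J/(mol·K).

4.74

k_N/k_P = (A_N/A_P)·exp[−(E_N−E_P)/(RT)] = (A_N/A_P)·exp[(E_P−E_N)/(RT)].
(E_P−E_N)/(RT) = (83.9−117)×10³/(8.314×522) = -33100/4340 = -7.627.
k_N/k_P = (5.71×10^8/58700)·exp(-7.627) = 9727 × 4.872×10^-4 = 4.74.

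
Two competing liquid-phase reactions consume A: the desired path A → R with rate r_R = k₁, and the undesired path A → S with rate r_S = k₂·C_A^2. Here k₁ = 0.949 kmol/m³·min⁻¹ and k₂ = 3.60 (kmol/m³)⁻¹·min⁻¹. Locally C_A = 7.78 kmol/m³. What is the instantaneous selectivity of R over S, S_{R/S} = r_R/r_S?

S_{R/S} = r_R/r_S = (k₁)/(k₂·C_A^2) = (k₁/k₂)·C_A^-2.
= (0.949) / (3.60×7.780^2) = 0.9490/217.9 = 0.00436.

0.00436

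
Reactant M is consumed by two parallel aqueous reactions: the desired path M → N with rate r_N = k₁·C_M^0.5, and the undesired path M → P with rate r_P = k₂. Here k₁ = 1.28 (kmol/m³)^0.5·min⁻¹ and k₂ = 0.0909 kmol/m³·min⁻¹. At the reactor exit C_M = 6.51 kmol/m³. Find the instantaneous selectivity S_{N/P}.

35.9

S_{N/P} = r_N/r_P = (k₁·C_M^0.5)/(k₂) = (k₁/k₂)·C_M^0.5.
= (1.28×6.510^0.5) / (0.0909) = 3.266/0.09090 = 35.9.
Since the desired path is higher order in M, keeping C_M high (PFR or concentrated feed) favours N.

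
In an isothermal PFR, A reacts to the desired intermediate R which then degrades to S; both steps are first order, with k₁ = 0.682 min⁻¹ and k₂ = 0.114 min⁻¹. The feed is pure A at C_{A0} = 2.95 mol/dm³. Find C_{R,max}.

Evaluating C_R at τ_opt = ln(k₂/k₁)/(k₂−k₁) gives C_{R,max}/C_{A0} = (k₁/k₂)^[k₂/(k₂−k₁)].
= (0.682/0.114)^(0.114/(0.114−0.682)) = (5.982)^(-0.2007) = 0.6984.
C_{R,max} = 0.6984×2.95 = 2.06 mol/dm³.

2.06 mol/dm³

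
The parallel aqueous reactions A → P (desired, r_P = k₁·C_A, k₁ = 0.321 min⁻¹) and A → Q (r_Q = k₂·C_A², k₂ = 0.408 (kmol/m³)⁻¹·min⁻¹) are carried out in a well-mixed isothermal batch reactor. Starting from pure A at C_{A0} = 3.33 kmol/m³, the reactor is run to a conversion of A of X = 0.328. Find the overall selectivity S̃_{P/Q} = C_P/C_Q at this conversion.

0.285

C_A = C_{A0}(1−X) = 2.238 kmol/m³.
Along a PFR/batch, dC_P/dC_A = −r_P/(r_P+r_Q) = −k₁/(k₁+k₂·C_A).
Integrating from C_{A0} to C_A: C_P = (0.321/0.408)·ln[(0.321+0.408·3.33)/(0.321+0.408·2.24)] = 0.7868·ln(1.680/1.234) = 0.2426 kmol/m³.
C_Q = (C_{A0}−C_A)−C_P = 0.8497 kmol/m³; S̃_{P/Q} = 0.2426/0.8497 = 0.285.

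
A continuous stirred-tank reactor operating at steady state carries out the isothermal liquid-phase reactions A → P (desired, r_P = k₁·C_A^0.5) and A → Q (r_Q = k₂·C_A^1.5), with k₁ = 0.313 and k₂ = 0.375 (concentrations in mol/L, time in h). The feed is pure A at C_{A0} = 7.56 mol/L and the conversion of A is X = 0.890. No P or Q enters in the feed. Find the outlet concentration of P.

Exit C_A = C_{A0}(1−X) = 7.56×0.110 = 0.8316 mol/L.
Rates in a CSTR are evaluated at the outlet concentration: r_P = 0.313×0.8316^0.5 = 0.2854, r_Q = 0.375×0.8316^1.5 = 0.2844.
Fraction of consumed A going to P: r_P/(r_P+r_Q) = 0.5009.
C_P = 0.5009·C_{A0}·X = 0.5009×7.56×0.890 = 3.37 mol/L.

3.37 mol/L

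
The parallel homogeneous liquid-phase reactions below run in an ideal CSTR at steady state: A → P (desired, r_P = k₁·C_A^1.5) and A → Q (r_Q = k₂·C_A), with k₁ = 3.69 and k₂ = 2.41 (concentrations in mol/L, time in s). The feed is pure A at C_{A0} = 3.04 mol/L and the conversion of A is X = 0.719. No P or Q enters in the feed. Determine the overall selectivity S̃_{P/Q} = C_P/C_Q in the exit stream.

Exit C_A = C_{A0}(1−X) = 3.04×0.281 = 0.8542 mol/L.
A CSTR operates uniformly at the exit composition, giving r_P = 2.913 and r_Q = 2.059 (each k·C_A^n at C_A = 0.8542).
Overall selectivity = C_P/C_Q = r_Pτ/(r_Qτ) = r_P/r_Q = 1.42.

1.42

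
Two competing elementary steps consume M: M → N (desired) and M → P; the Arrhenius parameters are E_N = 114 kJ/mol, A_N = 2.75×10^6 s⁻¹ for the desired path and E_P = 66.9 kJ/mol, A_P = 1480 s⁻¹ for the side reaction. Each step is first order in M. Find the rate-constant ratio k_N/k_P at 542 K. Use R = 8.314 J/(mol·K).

With equal orders, S_{N/P} = k_N/k_P = (A_N/A_P)·exp[(E_P−E_N)/(RT)].
(E_P−E_N)/(RT) = (66.9−114)×10³/(8.314×542) = -47100/4506 = -10.45.
k_N/k_P = (2.75×10^6/1480)·exp(-10.45) = 1858 × 2.888×10^-5 = 0.0537.
Since E_N > E_P, raising the temperature improves selectivity toward N.

0.0537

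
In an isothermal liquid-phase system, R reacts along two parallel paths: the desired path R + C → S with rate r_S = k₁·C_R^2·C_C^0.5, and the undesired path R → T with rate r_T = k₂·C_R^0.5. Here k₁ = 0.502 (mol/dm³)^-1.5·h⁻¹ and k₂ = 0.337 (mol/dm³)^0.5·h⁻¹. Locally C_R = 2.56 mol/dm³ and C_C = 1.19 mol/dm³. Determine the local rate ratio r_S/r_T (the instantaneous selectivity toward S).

S_{S/T} = r_S/r_T = (k₁·C_R^2·C_C^0.5)/(k₂·C_R^0.5) = (k₁/k₂)·C_R^1.5·C_C^0.5.
= (0.502×2.560^2×1.190^0.5) / (0.337×2.560^0.5) = 3.589/0.5392 = 6.66.
Since the desired path is higher order in R, keeping C_R high (PFR or concentrated feed) favours S.

6.66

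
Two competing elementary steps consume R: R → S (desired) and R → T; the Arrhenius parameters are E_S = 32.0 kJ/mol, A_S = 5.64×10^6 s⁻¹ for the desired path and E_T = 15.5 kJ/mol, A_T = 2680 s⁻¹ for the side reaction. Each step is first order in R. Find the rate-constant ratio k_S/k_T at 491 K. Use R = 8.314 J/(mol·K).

37.0

Since both paths have the same order in R, the concentration cancels and S_{S/T} = k_S/k_T = (A_S/A_T)·exp[(E_T−E_S)/(RT)].
(E_T−E_S)/(RT) = (15.5−32.0)×10³/(8.314×491) = -16500/4082 = -4.042.
k_S/k_T = (5.64×10^6/2680)·exp(-4.042) = 2104 × 0.01756 = 37.0.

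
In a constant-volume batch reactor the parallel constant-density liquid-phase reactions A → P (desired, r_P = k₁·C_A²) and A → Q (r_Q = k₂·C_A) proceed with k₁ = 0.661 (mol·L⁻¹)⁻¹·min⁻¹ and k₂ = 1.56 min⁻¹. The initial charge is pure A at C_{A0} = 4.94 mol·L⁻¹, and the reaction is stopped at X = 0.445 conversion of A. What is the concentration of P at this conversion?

1.35 mol·L⁻¹

C_A = C_{A0}(1−X) = 2.742 mol·L⁻¹.
Along a PFR/batch, dC_Q/dC_A = −r_Q/(r_P+r_Q) = −k₂/(k₂+k₁·C_A).
Integrating from C_{A0} to C_A: C_Q = (1.56/0.661)·ln[(1.56+0.661·4.94)/(1.56+0.661·2.74)] = 2.360·ln(4.825/3.372) = 0.8456 mol·L⁻¹.
Then C_P = (C_{A0}−C_A) − C_Q = 2.198 − 0.8456 = 1.353 mol·L⁻¹.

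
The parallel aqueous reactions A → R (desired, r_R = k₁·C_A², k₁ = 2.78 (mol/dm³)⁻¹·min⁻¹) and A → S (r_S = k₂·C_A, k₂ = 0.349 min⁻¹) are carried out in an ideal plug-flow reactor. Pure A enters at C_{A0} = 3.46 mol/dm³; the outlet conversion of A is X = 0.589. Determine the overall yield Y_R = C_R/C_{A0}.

C_A = C_{A0}(1−X) = 1.422 mol/dm³.
Along a PFR/batch, dC_S/dC_A = −r_S/(r_R+r_S) = −k₂/(k₂+k₁·C_A).
Integrating from C_{A0} to C_A: C_S = (0.349/2.78)·ln[(0.349+2.78·3.46)/(0.349+2.78·1.42)] = 0.1255·ln(9.968/4.302) = 0.1055 mol/dm³.
Then C_R = (C_{A0}−C_A) − C_S = 2.038 − 0.1055 = 1.932 mol/dm³.
Y_R = C_R/C_{A0} = 1.932/3.46 = 0.559.

0.559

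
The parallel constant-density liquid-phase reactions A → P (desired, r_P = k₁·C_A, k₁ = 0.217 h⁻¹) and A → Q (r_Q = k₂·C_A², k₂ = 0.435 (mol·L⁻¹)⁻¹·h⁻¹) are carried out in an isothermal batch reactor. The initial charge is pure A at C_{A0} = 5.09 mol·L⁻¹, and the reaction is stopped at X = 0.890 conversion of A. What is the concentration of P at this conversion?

0.830 mol·L⁻¹

C_A = C_{A0}(1−X) = 0.5599 mol·L⁻¹.
Along a PFR/batch, dC_P/dC_A = −r_P/(r_P+r_Q) = −k₁/(k₁+k₂·C_A).
Integrating from C_{A0} to C_A: C_P = (0.217/0.435)·ln[(0.217+0.435·5.09)/(0.217+0.435·0.560)] = 0.4989·ln(2.431/0.4606) = 0.8299 mol·L⁻¹.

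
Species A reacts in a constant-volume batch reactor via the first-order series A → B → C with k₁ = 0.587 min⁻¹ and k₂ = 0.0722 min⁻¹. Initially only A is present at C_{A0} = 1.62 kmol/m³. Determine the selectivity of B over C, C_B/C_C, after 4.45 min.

The intermediate concentration in a first-order A→B→C sequence is C_B = k₁C_{A0}(e^(−k₁t) − e^(−k₂t))/(k₂−k₁).
e^(−k₁t) = e^(−0.587×4.45) = e^(−2.612) = 0.07338; e^(−k₂t) = e^(−0.3213) = 0.7252.
C_B = 0.587×1.62/(0.0722−0.587) × (0.07338−0.7252) = (-1.847)×(-0.6518) = 1.204 kmol/m³.
C_A = C_{A0}e^(−k₁t) = 0.1189 kmol/m³, so C_C = C_{A0}−C_A−C_B = 0.2971 kmol/m³; C_B/C_C = 4.05.

4.05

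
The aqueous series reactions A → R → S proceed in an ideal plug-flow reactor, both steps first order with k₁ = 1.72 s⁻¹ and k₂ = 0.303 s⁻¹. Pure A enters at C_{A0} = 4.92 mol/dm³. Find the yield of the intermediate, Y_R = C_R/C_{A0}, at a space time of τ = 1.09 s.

0.686

The intermediate concentration in a first-order A→B→C sequence is C_R = k₁C_{A0}(e^(−k₁τ) − e^(−k₂τ))/(k₂−k₁).
e^(−k₁τ) = e^(−1.72×1.09) = e^(−1.875) = 0.1534; e^(−k₂τ) = e^(−0.3303) = 0.7187.
C_R = 1.72×4.92/(0.303−1.72) × (0.1534−0.7187) = (-5.972)×(-0.5653) = 3.376 mol/dm³.
Y_R = C_R/C_{A0} = 3.376/4.92 = 0.686.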